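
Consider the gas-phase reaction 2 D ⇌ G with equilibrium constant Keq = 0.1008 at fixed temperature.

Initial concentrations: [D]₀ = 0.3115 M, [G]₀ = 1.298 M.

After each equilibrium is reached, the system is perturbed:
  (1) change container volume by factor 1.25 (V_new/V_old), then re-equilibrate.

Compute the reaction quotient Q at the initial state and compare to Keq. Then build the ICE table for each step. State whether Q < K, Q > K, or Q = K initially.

Q₀ = 13.38 vs Keq = 0.1008 ⇒ Q>K, reverse
Step 1:
                   D          G
  Initial     0.3115      1.298
  Change       1.744    -0.8721
  Equil        2.056     0.4259
  solve Keq expr → x = -0.8721; check Q = 0.1008
Then change container volume by factor 1.25 (V_new/V_old).
Step 2:
                   D          G
  Initial      1.644     0.3408
  Change     0.08116   -0.04058
  Equil        1.726     0.3002
  solve Keq expr → x = -0.04058; check Q = 0.1008

Q₀ = 13.38; Q > K (proceeds reverse)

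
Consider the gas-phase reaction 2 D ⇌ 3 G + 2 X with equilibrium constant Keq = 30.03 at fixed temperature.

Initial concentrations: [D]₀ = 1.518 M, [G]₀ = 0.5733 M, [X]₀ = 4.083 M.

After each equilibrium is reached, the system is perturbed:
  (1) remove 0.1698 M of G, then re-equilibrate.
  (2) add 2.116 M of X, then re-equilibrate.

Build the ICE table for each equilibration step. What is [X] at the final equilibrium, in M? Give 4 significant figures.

Q₀ = 1.363 vs Keq = 30.03 ⇒ Q<K, forward
Step 1:
                    D           G           X
  I             1.518      0.5733       4.083
  C           -0.4241      0.6361      0.4241
  E             1.094       1.209       4.507
  solve Keq expr → x = 0.212; check Q = 30.03
Then remove 0.1698 M of G.
Step 2:
                    D           G           X
  I             1.094        1.04       4.507
  C          -0.07034      0.1055     0.07034
  E             1.024       1.145       4.577
  solve Keq expr → x = 0.03517; check Q = 30.03
Then add 2.116 M of X.
Step 3:
                    D           G           X
  I             1.024       1.145       6.693
  C            0.1184     -0.1776     -0.1184
  E             1.142      0.9676       6.575
  solve Keq expr → x = -0.05918; check Q = 30.03

[X]_eq = 6.575 M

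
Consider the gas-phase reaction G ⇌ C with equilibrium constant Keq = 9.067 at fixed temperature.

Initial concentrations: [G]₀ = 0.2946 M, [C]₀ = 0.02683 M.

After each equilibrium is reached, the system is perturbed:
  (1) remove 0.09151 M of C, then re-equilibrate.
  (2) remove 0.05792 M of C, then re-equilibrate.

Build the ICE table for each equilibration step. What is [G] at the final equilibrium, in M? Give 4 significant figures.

Q₀ = 0.09107 vs Keq = 9.067 ⇒ Q<K, forward
Step 1:
                   G          C
  I           0.2946    0.02683
  C          -0.2627     0.2627
  E          0.03193     0.2895
  solve Keq expr → x = 0.2627; check Q = 9.067
Then remove 0.09151 M of C.
Step 2:
                   G          C
  I          0.03193      0.198
  C         -0.00909    0.00909
  E          0.02284     0.2071
  solve Keq expr → x = 0.00909; check Q = 9.067
Then remove 0.05792 M of C.
Step 3:
                   G          C
  I          0.02284     0.1492
  C        -0.005753   0.005753
  E          0.01709     0.1549
  solve Keq expr → x = 0.005753; check Q = 9.067

[G]_eq = 0.01709 M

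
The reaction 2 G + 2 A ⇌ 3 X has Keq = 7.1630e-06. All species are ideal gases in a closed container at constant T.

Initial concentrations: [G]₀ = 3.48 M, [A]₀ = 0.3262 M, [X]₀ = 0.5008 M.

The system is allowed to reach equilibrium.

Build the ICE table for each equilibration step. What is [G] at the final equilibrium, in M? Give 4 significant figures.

Q₀ = 0.09747 vs Keq = 7.1630e-06 ⇒ Q>K, reverse
Step 1:
                   G          A          X
  init          3.48     0.3262     0.5008
  Δ           0.3107     0.3107    -0.4661
  eq           3.791     0.6369    0.03469
  solve Keq expr → x = -0.1554; check Q = 7.1630e-06

[G]_eq = 3.791 M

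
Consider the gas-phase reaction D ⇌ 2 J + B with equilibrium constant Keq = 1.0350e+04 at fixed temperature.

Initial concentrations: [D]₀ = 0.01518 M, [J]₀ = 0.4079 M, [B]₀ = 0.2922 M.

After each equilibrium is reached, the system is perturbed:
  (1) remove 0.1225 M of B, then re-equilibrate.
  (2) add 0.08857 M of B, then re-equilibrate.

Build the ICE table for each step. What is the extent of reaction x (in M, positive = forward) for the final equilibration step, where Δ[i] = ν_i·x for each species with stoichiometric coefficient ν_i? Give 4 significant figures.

Q₀ = 3.203 vs Keq = 1.0350e+04 ⇒ Q<K, forward
Step 1:
                  D         J         B
  init      0.01518    0.4079    0.2922
  Δ        -0.01517   0.03035   0.01517
  eq      5.7039e-06    0.4382    0.3074
  solve Keq expr → x = 0.01517; check Q = 1.0350e+04
Then remove 0.1225 M of B.
Step 2:
                  D         J         B
  init    5.7039e-06    0.4382    0.1849
  Δ       -2.2731e-06 4.5462e-06 2.2731e-06
  eq      3.4308e-06    0.4383    0.1849
  solve Keq expr → x = 2.2731e-06; check Q = 1.0350e+04
Then add 0.08857 M of B.
Step 3:
                  D         J         B
  init    3.4308e-06    0.4383    0.2734
  Δ       1.6435e-06 -3.2870e-06 -1.6435e-06
  eq      5.0743e-06    0.4382    0.2734
  solve Keq expr → x = -1.6435e-06; check Q = 1.0350e+04

x = -1.6435e-06 M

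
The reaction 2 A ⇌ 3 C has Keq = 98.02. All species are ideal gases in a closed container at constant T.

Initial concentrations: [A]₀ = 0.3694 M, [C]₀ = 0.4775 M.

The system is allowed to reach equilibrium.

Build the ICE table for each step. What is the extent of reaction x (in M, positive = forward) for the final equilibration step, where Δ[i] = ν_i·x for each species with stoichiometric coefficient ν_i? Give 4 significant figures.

x = 0.1414 M

Q₀ = 0.7979 vs Keq = 98.02 ⇒ Q<K, forward
Step 1:
                   A          C
  init        0.3694     0.4775
  Δ          -0.2829     0.4243
  eq          0.0865     0.9018
  solve Keq expr → x = 0.1414; check Q = 98.02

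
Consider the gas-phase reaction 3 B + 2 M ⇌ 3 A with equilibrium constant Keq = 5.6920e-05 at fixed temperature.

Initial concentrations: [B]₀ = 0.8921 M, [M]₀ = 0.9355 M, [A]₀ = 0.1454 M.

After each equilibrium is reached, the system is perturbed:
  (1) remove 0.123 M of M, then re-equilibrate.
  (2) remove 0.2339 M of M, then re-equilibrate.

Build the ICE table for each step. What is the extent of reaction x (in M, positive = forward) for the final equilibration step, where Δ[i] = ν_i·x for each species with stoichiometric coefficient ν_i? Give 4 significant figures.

x = -0.002089 M

Q₀ = 0.004947 vs Keq = 5.6920e-05 ⇒ Q>K, reverse
Step 1:
                  B         M         A
  I          0.8921    0.9355    0.1454
  C          0.1068    0.0712   -0.1068
  E          0.9989     1.007    0.0386
  solve Keq expr → x = -0.0356; check Q = 5.6920e-05
Then remove 0.123 M of M.
Step 2:
                  B         M         A
  I          0.9989    0.8837    0.0386
  C        0.003049  0.002033 -0.003049
  E           1.002    0.8857   0.03555
  solve Keq expr → x = -0.001016; check Q = 5.6920e-05
Then remove 0.2339 M of M.
Step 3:
                  B         M         A
  I           1.002    0.6518   0.03555
  C        0.006266  0.004177 -0.006266
  E           1.008     0.656   0.02928
  solve Keq expr → x = -0.002089; check Q = 5.6920e-05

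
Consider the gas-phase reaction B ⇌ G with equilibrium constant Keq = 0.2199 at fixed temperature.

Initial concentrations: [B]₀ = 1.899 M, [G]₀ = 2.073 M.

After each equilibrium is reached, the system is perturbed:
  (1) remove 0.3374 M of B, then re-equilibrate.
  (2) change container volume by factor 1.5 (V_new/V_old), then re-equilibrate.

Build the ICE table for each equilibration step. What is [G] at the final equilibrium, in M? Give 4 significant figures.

[G]_eq = 0.4368 M

Q₀ = 1.092 vs Keq = 0.2199 ⇒ Q>K, reverse
Step 1:
                    B           G
  Initial       1.899       2.073
  Change        1.357      -1.357
  Equil         3.256       0.716
  solve Keq expr → x = -1.357; check Q = 0.2199
Then remove 0.3374 M of B.
Step 2:
                    B           G
  Initial       2.919       0.716
  Change      0.06082    -0.06082
  Equil         2.979      0.6552
  solve Keq expr → x = -0.06082; check Q = 0.2199
Then change container volume by factor 1.5 (V_new/V_old).
Step 3:
                    B           G
  Initial       1.986      0.4368
  Change            0           0
  Equil         1.986      0.4368
  solve Keq expr → x = 0; check Q = 0.2199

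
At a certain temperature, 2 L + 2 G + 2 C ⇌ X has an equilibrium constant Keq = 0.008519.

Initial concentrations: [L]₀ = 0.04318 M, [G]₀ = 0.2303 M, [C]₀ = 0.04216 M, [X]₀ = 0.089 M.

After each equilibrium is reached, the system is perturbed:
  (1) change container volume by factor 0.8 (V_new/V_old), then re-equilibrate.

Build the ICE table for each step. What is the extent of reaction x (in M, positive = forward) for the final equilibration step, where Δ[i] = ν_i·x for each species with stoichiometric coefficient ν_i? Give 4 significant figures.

Q₀ = 5.0633e+05 vs Keq = 0.008519 ⇒ Q>K, reverse
Step 1:
                    L           G           C           X
  Initial     0.04318      0.2303     0.04216       0.089
  Change        0.178       0.178       0.178      -0.089
  Equil        0.2212      0.4083      0.2202  3.3670e-06
  solve Keq expr → x = -0.089; check Q = 0.008519
Then change container volume by factor 0.8 (V_new/V_old).
Step 2:
                    L           G           C           X
  Initial      0.2765      0.5104      0.2752  4.2088e-06
  Change  -1.7263e-05 -1.7263e-05 -1.7263e-05  8.6314e-06
  Equil        0.2764      0.5103      0.2752  1.2840e-05
  solve Keq expr → x = 8.6314e-06; check Q = 0.008519

x = 8.6314e-06 M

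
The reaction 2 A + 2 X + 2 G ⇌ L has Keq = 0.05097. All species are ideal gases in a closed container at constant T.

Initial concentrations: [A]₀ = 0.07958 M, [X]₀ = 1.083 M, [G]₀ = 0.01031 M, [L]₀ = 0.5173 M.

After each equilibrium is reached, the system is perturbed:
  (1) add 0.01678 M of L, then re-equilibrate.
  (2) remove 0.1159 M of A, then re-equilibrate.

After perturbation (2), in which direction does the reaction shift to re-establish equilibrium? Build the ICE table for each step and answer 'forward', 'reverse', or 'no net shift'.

Q₀ = 6.5518e+05 vs Keq = 0.05097 ⇒ Q>K, reverse
Step 1:
                   A          X          G          L
  init       0.07958      1.083    0.01031     0.5173
  Δ            0.824      0.824      0.824     -0.412
  eq          0.9035      1.907     0.8343     0.1053
  solve Keq expr → x = -0.412; check Q = 0.05097
Then add 0.01678 M of L.
Step 2:
                   A          X          G          L
  init        0.9035      1.907     0.8343     0.1221
  Δ          0.01502    0.01502    0.01502   -0.00751
  eq          0.9186      1.922     0.8493     0.1146
  solve Keq expr → x = -0.00751; check Q = 0.05097
Then remove 0.1159 M of A.
Step 3:
                   A          X          G          L
  init        0.8027      1.922     0.8493     0.1146
  Δ          0.02585    0.02585    0.02585   -0.01292
  eq          0.8285      1.948     0.8751     0.1017
  solve Keq expr → x = -0.01292; check Q = 0.05097

Direction: reverse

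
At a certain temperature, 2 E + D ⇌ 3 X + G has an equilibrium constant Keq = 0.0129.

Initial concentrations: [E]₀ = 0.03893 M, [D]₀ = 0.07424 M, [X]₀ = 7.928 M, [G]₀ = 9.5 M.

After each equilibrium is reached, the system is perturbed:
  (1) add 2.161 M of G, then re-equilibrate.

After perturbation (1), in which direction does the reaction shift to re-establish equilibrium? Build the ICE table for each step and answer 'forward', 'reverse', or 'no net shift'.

Q₀ = 4.2073e+07 vs Keq = 0.0129 ⇒ Q>K, reverse
Step 1:
                    E           D           X           G
  init        0.03893     0.07424       7.928         9.5
  Δ             4.959        2.48      -7.439       -2.48
  eq            4.998       2.554      0.4894        7.02
  solve Keq expr → x = -2.48; check Q = 0.0129
Then add 2.161 M of G.
Step 2:
                    E           D           X           G
  init          4.998       2.554      0.4894       9.181
  Δ           0.02622     0.01311    -0.03933    -0.01311
  eq            5.024       2.567      0.4501       9.168
  solve Keq expr → x = -0.01311; check Q = 0.0129

Direction: reverse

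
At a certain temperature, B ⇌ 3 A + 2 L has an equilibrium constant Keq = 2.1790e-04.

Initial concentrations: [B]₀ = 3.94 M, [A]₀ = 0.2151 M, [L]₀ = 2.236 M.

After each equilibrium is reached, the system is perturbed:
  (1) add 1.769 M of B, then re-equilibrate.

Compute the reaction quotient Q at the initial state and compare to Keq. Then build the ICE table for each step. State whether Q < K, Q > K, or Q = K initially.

Q₀ = 0.01263 vs Keq = 2.1790e-04 ⇒ Q>K, reverse
Step 1:
                   B          A          L
  I             3.94     0.2151      2.236
  C          0.05248    -0.1575     -0.105
  E            3.992    0.05765      2.131
  solve Keq expr → x = -0.05248; check Q = 2.1790e-04
Then add 1.769 M of B.
Step 2:
                   B          A          L
  I            5.761    0.05765      2.131
  C        -0.002462   0.007387   0.004925
  E            5.759    0.06503      2.136
  solve Keq expr → x = 0.002462; check Q = 2.1790e-04

Q₀ = 0.01263; Q > K (proceeds reverse)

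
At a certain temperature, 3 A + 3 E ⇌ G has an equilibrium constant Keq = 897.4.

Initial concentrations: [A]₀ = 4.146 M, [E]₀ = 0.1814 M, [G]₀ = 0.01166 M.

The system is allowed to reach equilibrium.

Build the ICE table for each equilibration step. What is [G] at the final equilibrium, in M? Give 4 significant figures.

Q₀ = 0.02741 vs Keq = 897.4 ⇒ Q<K, forward
Step 1:
                   A          E          G
  init         4.146     0.1814    0.01166
  Δ          -0.1707    -0.1707    0.05691
  eq           3.975    0.01067    0.06857
  solve Keq expr → x = 0.05691; check Q = 897.4

[G]_eq = 0.06857 M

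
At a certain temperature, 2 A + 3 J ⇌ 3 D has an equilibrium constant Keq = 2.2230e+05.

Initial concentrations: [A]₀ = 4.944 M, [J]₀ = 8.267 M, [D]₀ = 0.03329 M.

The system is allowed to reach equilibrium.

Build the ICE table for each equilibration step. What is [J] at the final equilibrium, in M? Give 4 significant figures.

[J]_eq = 0.9229 M

Q₀ = 2.6714e-09 vs Keq = 2.2230e+05 ⇒ Q<K, forward
Step 1:
                    A           J           D
  init          4.944       8.267     0.03329
  Δ            -4.896      -7.344       7.344
  eq          0.04793      0.9229       7.377
  solve Keq expr → x = 2.448; check Q = 2.2230e+05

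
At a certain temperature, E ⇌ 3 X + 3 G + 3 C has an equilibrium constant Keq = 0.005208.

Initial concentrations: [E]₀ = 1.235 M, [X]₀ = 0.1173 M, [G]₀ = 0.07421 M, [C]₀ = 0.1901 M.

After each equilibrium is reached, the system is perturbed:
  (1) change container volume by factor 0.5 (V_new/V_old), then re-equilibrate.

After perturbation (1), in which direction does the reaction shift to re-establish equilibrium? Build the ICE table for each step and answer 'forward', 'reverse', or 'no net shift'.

Direction: reverse

Q₀ = 3.6691e-09 vs Keq = 0.005208 ⇒ Q<K, forward
Step 1:
                    E           X           G           C
  Initial       1.235      0.1173     0.07421      0.1901
  Change      -0.1459      0.4377      0.4377      0.4377
  Equil         1.089       0.555      0.5119      0.6278
  solve Keq expr → x = 0.1459; check Q = 0.005208
Then change container volume by factor 0.5 (V_new/V_old).
Step 2:
                    E           X           G           C
  Initial       2.178        1.11       1.024       1.256
  Change       0.1698     -0.5095     -0.5095     -0.5095
  Equil         2.348      0.6005      0.5143      0.7461
  solve Keq expr → x = -0.1698; check Q = 0.005208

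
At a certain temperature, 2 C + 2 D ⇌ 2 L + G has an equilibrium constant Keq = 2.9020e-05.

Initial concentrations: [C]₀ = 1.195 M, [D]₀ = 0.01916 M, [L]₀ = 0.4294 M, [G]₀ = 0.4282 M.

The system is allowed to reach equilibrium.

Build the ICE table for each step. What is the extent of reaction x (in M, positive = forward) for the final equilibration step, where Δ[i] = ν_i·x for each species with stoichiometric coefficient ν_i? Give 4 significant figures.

x = -0.2106 M

Q₀ = 150.6 vs Keq = 2.9020e-05 ⇒ Q>K, reverse
Step 1:
                  C         D         L         G
  init        1.195   0.01916    0.4294    0.4282
  Δ          0.4212    0.4212   -0.4212   -0.2106
  eq          1.616    0.4403  0.008218    0.2176
  solve Keq expr → x = -0.2106; check Q = 2.9020e-05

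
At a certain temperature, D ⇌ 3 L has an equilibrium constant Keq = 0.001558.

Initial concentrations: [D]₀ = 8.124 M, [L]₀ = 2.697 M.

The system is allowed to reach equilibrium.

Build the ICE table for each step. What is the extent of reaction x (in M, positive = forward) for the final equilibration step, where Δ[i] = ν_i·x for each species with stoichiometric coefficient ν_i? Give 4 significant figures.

x = -0.8188 M

Q₀ = 2.415 vs Keq = 0.001558 ⇒ Q>K, reverse
Step 1:
                    D           L
  init          8.124       2.697
  Δ            0.8188      -2.456
  eq            8.943      0.2406
  solve Keq expr → x = -0.8188; check Q = 0.001558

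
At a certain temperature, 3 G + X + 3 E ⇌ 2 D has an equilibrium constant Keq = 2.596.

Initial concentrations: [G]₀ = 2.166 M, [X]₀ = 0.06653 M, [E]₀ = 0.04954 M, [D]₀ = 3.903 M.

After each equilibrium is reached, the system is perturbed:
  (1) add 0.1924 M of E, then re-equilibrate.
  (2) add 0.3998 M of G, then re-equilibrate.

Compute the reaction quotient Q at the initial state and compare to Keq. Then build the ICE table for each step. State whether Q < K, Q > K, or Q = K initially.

Q₀ = 1.8533e+05 vs Keq = 2.596 ⇒ Q>K, reverse
Step 1:
                  G         X         E         D
  I           2.166   0.06653   0.04954     3.903
  C          0.7672    0.2557    0.7672   -0.5115
  E           2.933    0.3223    0.8167     3.392
  solve Keq expr → x = -0.2557; check Q = 2.596
Then add 0.1924 M of E.
Step 2:
                  G         X         E         D
  I           2.933    0.3223     1.009     3.392
  C         -0.1117  -0.03723   -0.1117   0.07447
  E           2.822     0.285    0.8974     3.466
  solve Keq expr → x = 0.03723; check Q = 2.596
Then add 0.3998 M of G.
Step 3:
                  G         X         E         D
  I           3.221     0.285    0.8974     3.466
  C        -0.06612  -0.02204  -0.06612   0.04408
  E           3.155     0.263    0.8313      3.51
  solve Keq expr → x = 0.02204; check Q = 2.596

Q₀ = 1.8533e+05; Q > K (proceeds reverse)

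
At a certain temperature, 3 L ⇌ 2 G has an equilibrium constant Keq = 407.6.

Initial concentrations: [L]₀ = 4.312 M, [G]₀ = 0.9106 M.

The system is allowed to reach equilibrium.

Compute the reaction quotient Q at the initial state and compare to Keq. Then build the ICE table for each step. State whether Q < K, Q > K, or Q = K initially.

Q₀ = 0.01034 vs Keq = 407.6 ⇒ Q<K, forward
Step 1:
                   L          G
  init         4.312     0.9106
  Δ           -3.997      2.664
  eq          0.3153      3.575
  solve Keq expr → x = 1.332; check Q = 407.6

Q₀ = 0.01034; Q < K (proceeds forward)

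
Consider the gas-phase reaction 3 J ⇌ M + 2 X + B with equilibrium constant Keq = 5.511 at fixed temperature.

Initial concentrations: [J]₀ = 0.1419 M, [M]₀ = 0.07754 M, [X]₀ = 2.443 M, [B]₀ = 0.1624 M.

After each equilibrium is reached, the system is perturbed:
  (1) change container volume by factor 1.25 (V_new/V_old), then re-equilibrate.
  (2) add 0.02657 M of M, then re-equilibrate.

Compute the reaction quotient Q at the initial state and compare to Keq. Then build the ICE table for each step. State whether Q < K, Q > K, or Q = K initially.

Q₀ = 26.3 vs Keq = 5.511 ⇒ Q>K, reverse
Step 1:
                   J          M          X          B
  Initial     0.1419    0.07754      2.443     0.1624
  Change      0.0618    -0.0206    -0.0412    -0.0206
  Equil       0.2037    0.05694      2.402     0.1418
  solve Keq expr → x = -0.0206; check Q = 5.511
Then change container volume by factor 1.25 (V_new/V_old).
Step 2:
                   J          M          X          B
  Initial      0.163    0.04555      1.921     0.1134
  Change   -0.007546   0.002515   0.005031   0.002515
  Equil       0.1554    0.04807      1.926      0.116
  solve Keq expr → x = 0.002515; check Q = 5.511
Then add 0.02657 M of M.
Step 3:
                   J          M          X          B
  Initial     0.1554    0.07464      1.926      0.116
  Change     0.01653  -0.005509   -0.01102  -0.005509
  Equil       0.1719    0.06913      1.915     0.1104
  solve Keq expr → x = -0.005509; check Q = 5.511

Q₀ = 26.3; Q > K (proceeds reverse)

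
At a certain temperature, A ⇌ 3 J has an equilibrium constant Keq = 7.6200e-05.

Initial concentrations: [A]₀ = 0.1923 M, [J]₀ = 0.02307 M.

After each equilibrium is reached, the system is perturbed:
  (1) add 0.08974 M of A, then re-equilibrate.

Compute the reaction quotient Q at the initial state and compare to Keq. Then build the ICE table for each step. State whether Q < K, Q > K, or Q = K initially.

Q₀ = 6.3850e-05 vs Keq = 7.6200e-05 ⇒ Q<K, forward
Step 1:
                   A          J
  I           0.1923    0.02307
  C       -4.6035e-04   0.001381
  E           0.1918    0.02445
  solve Keq expr → x = 4.6035e-04; check Q = 7.6200e-05
Then add 0.08974 M of A.
Step 2:
                   A          J
  I           0.2816    0.02445
  C          -0.0011     0.0033
  E           0.2805    0.02775
  solve Keq expr → x = 0.0011; check Q = 7.6200e-05

Q₀ = 6.3850e-05; Q < K (proceeds forward)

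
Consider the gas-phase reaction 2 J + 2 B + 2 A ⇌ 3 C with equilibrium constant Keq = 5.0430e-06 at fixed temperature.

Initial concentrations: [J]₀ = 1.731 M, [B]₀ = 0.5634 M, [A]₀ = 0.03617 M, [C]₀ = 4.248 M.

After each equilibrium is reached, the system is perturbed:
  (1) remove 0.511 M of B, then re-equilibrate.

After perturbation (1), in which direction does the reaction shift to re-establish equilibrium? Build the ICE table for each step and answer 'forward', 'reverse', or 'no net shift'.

Q₀ = 6.1607e+04 vs Keq = 5.0430e-06 ⇒ Q>K, reverse
Step 1:
                    J           B           A           C
  I             1.731      0.5634     0.03617       4.248
  C             2.699       2.699       2.699      -4.049
  E              4.43       3.263       2.735       0.199
  solve Keq expr → x = -1.35; check Q = 5.0430e-06
Then remove 0.511 M of B.
Step 2:
                    J           B           A           C
  I              4.43       2.752       2.735       0.199
  C           0.01324     0.01324     0.01324    -0.01987
  E             4.444       2.765       2.749      0.1792
  solve Keq expr → x = -0.006622; check Q = 5.0430e-06

Direction: reverse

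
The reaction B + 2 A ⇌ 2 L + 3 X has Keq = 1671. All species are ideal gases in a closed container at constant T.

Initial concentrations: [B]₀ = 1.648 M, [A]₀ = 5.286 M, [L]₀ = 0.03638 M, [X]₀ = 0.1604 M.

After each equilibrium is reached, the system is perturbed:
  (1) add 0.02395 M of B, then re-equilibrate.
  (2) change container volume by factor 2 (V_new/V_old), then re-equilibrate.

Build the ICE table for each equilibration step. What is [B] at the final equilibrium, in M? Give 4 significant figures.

Q₀ = 1.1861e-07 vs Keq = 1671 ⇒ Q<K, forward
Step 1:
                  B         A         L         X
  init        1.648     5.286   0.03638    0.1604
  Δ          -1.526    -3.052     3.052     4.579
  eq         0.1218     2.234     3.089     4.739
  solve Keq expr → x = 1.526; check Q = 1671
Then add 0.02395 M of B.
Step 2:
                  B         A         L         X
  init       0.1457     2.234     3.089     4.739
  Δ         -0.0147  -0.02939   0.02939   0.04409
  eq         0.1311     2.204     3.118     4.783
  solve Keq expr → x = 0.0147; check Q = 1671
Then change container volume by factor 2 (V_new/V_old).
Step 3:
                  B         A         L         X
  init      0.06553     1.102     1.559     2.392
  Δ        -0.04092  -0.08184   0.08184    0.1228
  eq        0.02461      1.02     1.641     2.514
  solve Keq expr → x = 0.04092; check Q = 1671

[B]_eq = 0.02461 M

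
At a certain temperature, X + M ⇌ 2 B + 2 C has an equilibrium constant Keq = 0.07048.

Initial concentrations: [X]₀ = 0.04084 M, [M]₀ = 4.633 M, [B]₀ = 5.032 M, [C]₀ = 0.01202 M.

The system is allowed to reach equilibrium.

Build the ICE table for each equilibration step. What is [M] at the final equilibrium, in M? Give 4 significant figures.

[M]_eq = 4.628 M

Q₀ = 0.01933 vs Keq = 0.07048 ⇒ Q<K, forward
Step 1:
                  X         M         B         C
  Initial   0.04084     4.633     5.032   0.01202
  Change  -0.004751 -0.004751  0.009501  0.009501
  Equil     0.03609     4.628     5.042   0.02152
  solve Keq expr → x = 0.004751; check Q = 0.07048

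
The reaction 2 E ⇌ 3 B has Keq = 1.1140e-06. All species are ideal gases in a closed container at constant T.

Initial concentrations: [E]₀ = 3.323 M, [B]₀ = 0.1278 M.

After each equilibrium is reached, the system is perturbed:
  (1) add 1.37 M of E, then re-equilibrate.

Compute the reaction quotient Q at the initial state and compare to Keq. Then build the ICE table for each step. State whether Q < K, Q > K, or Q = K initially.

Q₀ = 1.8903e-04; Q > K (proceeds reverse)

Q₀ = 1.8903e-04 vs Keq = 1.1140e-06 ⇒ Q>K, reverse
Step 1:
                    E           B
  I             3.323      0.1278
  C            0.0696     -0.1044
  E             3.393     0.02341
  solve Keq expr → x = -0.0348; check Q = 1.1140e-06
Then add 1.37 M of E.
Step 2:
                    E           B
  I             4.763     0.02341
  C         -0.003948    0.005923
  E             4.759     0.02933
  solve Keq expr → x = 0.001974; check Q = 1.1140e-06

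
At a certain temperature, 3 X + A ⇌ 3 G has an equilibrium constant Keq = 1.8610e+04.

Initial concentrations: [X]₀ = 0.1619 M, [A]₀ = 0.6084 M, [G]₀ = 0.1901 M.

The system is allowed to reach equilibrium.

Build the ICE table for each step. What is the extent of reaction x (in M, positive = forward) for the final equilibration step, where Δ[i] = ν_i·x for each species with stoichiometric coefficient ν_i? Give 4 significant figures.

Q₀ = 2.661 vs Keq = 1.8610e+04 ⇒ Q<K, forward
Step 1:
                    X           A           G
  init         0.1619      0.6084      0.1901
  Δ           -0.1465    -0.04883      0.1465
  eq          0.01541      0.5596      0.3366
  solve Keq expr → x = 0.04883; check Q = 1.8610e+04

x = 0.04883 M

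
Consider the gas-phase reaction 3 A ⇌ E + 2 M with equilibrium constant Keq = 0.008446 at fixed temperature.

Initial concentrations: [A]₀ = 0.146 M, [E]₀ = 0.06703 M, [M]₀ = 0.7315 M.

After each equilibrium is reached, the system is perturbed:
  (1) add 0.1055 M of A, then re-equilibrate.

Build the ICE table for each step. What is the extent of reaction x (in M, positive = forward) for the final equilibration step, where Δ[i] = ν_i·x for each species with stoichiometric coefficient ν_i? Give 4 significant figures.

Q₀ = 11.52 vs Keq = 0.008446 ⇒ Q>K, reverse
Step 1:
                   A          E          M
  init         0.146    0.06703     0.7315
  Δ           0.1982   -0.06607    -0.1321
  eq          0.3442 9.5888e-04     0.5994
  solve Keq expr → x = -0.06607; check Q = 0.008446
Then add 0.1055 M of A.
Step 2:
                   A          E          M
  init        0.4497 9.5888e-04     0.5994
  Δ         -0.00335   0.001117   0.002233
  eq          0.4464   0.002075     0.6016
  solve Keq expr → x = 0.001117; check Q = 0.008446

x = 0.001117 M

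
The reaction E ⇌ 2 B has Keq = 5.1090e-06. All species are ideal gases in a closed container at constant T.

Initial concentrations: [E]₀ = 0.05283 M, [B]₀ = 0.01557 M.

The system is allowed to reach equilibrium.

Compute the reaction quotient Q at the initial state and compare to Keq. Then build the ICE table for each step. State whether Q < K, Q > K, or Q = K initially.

Q₀ = 0.004589 vs Keq = 5.1090e-06 ⇒ Q>K, reverse
Step 1:
                   E          B
  Initial    0.05283    0.01557
  Change    0.007507   -0.01501
  Equil      0.06034 5.5522e-04
  solve Keq expr → x = -0.007507; check Q = 5.1090e-06

Q₀ = 0.004589; Q > K (proceeds reverse)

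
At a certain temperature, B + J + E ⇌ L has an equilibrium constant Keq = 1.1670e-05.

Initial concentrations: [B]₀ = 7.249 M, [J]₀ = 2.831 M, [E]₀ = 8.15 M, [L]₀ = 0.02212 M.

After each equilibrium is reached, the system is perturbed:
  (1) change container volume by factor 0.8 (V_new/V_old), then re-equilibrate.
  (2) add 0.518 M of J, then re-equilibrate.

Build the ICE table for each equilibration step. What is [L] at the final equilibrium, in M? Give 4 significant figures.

[L]_eq = 0.004417 M

Q₀ = 1.3225e-04 vs Keq = 1.1670e-05 ⇒ Q>K, reverse
Step 1:
                   B          J          E          L
  init         7.249      2.831       8.15    0.02212
  Δ          0.02014    0.02014    0.02014   -0.02014
  eq           7.269      2.851       8.17   0.001976
  solve Keq expr → x = -0.02014; check Q = 1.1670e-05
Then change container volume by factor 0.8 (V_new/V_old).
Step 2:
                   B          J          E          L
  init         9.086      3.564      10.21    0.00247
  Δ        -0.001387  -0.001387  -0.001387   0.001387
  eq           9.085      3.563      10.21   0.003857
  solve Keq expr → x = 0.001387; check Q = 1.1670e-05
Then add 0.518 M of J.
Step 3:
                   B          J          E          L
  init         9.085      4.081      10.21   0.003857
  Δ       -5.5968e-04 -5.5968e-04 -5.5968e-04 5.5968e-04
  eq           9.084       4.08      10.21   0.004417
  solve Keq expr → x = 5.5968e-04; check Q = 1.1670e-05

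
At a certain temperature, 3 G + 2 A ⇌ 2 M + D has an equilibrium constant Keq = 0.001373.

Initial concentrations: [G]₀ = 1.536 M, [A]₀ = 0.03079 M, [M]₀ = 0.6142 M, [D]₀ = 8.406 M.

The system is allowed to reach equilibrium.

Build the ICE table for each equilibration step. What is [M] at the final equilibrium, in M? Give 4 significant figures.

Q₀ = 923 vs Keq = 0.001373 ⇒ Q>K, reverse
Step 1:
                   G          A          M          D
  Initial      1.536    0.03079     0.6142      8.406
  Change      0.8763     0.5842    -0.5842    -0.2921
  Equil        2.412      0.615    0.02998      8.114
  solve Keq expr → x = -0.2921; check Q = 0.001373

[M]_eq = 0.02998 M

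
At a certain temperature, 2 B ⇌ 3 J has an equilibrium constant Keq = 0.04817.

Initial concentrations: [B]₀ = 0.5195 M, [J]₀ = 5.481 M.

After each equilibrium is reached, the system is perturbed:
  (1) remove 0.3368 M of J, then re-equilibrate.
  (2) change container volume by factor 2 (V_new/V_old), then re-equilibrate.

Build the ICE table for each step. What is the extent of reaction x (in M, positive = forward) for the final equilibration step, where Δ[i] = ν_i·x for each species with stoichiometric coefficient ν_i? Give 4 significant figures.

x = 0.03137 M

Q₀ = 610.1 vs Keq = 0.04817 ⇒ Q>K, reverse
Step 1:
                   B          J
  I           0.5195      5.481
  C            3.084     -4.626
  E            3.603     0.8552
  solve Keq expr → x = -1.542; check Q = 0.04817
Then remove 0.3368 M of J.
Step 2:
                   B          J
  I            3.603     0.5184
  C          -0.2029     0.3044
  E              3.4     0.8228
  solve Keq expr → x = 0.1015; check Q = 0.04817
Then change container volume by factor 2 (V_new/V_old).
Step 3:
                   B          J
  I              1.7     0.4114
  C         -0.06273     0.0941
  E            1.637     0.5055
  solve Keq expr → x = 0.03137; check Q = 0.04817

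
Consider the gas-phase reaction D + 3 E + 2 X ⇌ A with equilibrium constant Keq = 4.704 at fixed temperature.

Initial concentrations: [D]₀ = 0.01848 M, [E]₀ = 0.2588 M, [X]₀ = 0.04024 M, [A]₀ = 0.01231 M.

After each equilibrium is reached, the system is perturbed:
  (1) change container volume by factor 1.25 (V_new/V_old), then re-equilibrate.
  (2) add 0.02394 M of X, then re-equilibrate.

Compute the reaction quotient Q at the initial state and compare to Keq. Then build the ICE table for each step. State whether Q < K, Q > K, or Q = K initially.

Q₀ = 2.3733e+04; Q > K (proceeds reverse)

Q₀ = 2.3733e+04 vs Keq = 4.704 ⇒ Q>K, reverse
Step 1:
                    D           E           X           A
  Initial     0.01848      0.2588     0.04024     0.01231
  Change      0.01229     0.03688     0.02459    -0.01229
  Equil       0.03077      0.2957     0.06483  1.5728e-05
  solve Keq expr → x = -0.01229; check Q = 4.704
Then change container volume by factor 1.25 (V_new/V_old).
Step 2:
                    D           E           X           A
  Initial     0.02462      0.2365     0.05186  1.2582e-05
  Change   8.4538e-06  2.5361e-05  1.6908e-05 -8.4538e-06
  Equil       0.02463      0.2366     0.05188  4.1284e-06
  solve Keq expr → x = -8.4538e-06; check Q = 4.704
Then add 0.02394 M of X.
Step 3:
                    D           E           X           A
  Initial     0.02463      0.2366     0.07582  4.1284e-06
  Change  -4.6837e-06 -1.4051e-05 -9.3675e-06  4.6837e-06
  Equil       0.02462      0.2366     0.07581  8.8121e-06
  solve Keq expr → x = 4.6837e-06; check Q = 4.704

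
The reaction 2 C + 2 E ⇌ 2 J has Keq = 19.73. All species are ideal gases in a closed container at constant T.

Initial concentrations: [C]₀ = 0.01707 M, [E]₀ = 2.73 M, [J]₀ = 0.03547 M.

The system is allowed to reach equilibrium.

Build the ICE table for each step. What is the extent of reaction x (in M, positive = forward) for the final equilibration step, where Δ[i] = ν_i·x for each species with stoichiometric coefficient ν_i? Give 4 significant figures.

x = 0.006525 M

Q₀ = 0.5793 vs Keq = 19.73 ⇒ Q<K, forward
Step 1:
                  C         E         J
  init      0.01707      2.73   0.03547
  Δ        -0.01305  -0.01305   0.01305
  eq        0.00402     2.717   0.04852
  solve Keq expr → x = 0.006525; check Q = 19.73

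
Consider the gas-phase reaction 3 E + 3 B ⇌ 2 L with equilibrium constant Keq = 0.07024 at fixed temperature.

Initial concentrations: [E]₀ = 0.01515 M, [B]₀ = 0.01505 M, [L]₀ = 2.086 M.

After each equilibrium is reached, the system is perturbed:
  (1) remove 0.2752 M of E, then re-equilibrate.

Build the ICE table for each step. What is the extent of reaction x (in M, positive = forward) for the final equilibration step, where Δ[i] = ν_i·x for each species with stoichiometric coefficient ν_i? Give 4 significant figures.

x = -0.03564 M

Q₀ = 3.6710e+11 vs Keq = 0.07024 ⇒ Q>K, reverse
Step 1:
                   E          B          L
  I          0.01515    0.01505      2.086
  C            1.564      1.564     -1.043
  E            1.579      1.579      1.043
  solve Keq expr → x = -0.5213; check Q = 0.07024
Then remove 0.2752 M of E.
Step 2:
                   E          B          L
  I            1.304      1.579      1.043
  C           0.1069     0.1069   -0.07128
  E            1.411      1.686     0.9721
  solve Keq expr → x = -0.03564; check Q = 0.07024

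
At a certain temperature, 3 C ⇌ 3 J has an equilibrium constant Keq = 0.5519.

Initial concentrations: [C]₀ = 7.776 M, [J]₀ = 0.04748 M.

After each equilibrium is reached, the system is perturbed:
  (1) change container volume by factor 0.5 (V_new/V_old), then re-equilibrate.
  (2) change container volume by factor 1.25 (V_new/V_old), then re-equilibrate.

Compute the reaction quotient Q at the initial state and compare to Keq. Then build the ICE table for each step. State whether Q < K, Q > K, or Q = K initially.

Q₀ = 2.2765e-07; Q < K (proceeds forward)

Q₀ = 2.2765e-07 vs Keq = 0.5519 ⇒ Q<K, forward
Step 1:
                    C           J
  init          7.776     0.04748
  Δ            -3.478       3.478
  eq            4.298       3.525
  solve Keq expr → x = 1.159; check Q = 0.5519
Then change container volume by factor 0.5 (V_new/V_old).
Step 2:
                    C           J
  init          8.596       7.051
  Δ                 0           0
  eq            8.596       7.051
  solve Keq expr → x = 0; check Q = 0.5519
Then change container volume by factor 1.25 (V_new/V_old).
Step 3:
                    C           J
  init          6.877       5.641
  Δ                 0           0
  eq            6.877       5.641
  solve Keq expr → x = 0; check Q = 0.5519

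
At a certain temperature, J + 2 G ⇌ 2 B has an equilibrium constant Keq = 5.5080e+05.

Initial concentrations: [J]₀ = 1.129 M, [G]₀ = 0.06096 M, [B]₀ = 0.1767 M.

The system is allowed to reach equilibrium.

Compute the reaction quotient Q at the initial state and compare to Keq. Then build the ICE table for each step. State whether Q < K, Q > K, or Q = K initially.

Q₀ = 7.442; Q < K (proceeds forward)

Q₀ = 7.442 vs Keq = 5.5080e+05 ⇒ Q<K, forward
Step 1:
                    J           G           B
  init          1.129     0.06096      0.1767
  Δ          -0.03033    -0.06065     0.06065
  eq            1.099  3.0512e-04      0.2374
  solve Keq expr → x = 0.03033; check Q = 5.5080e+05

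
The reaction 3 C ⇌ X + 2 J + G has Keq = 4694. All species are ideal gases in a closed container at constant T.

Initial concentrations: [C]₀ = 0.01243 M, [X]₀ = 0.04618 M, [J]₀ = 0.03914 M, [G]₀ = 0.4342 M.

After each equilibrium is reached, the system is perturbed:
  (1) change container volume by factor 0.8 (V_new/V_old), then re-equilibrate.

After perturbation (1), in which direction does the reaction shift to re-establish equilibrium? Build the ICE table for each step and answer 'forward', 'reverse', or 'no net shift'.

Q₀ = 15.99 vs Keq = 4694 ⇒ Q<K, forward
Step 1:
                    C           X           J           G
  I           0.01243     0.04618     0.03914      0.4342
  C          -0.01029     0.00343    0.006861     0.00343
  E          0.002139     0.04961       0.046      0.4376
  solve Keq expr → x = 0.00343; check Q = 4694
Then change container volume by factor 0.8 (V_new/V_old).
Step 2:
                    C           X           J           G
  I          0.002674     0.06201      0.0575       0.547
  C        2.0084e-04 -6.6946e-05 -1.3389e-04 -6.6946e-05
  E          0.002875     0.06195     0.05737       0.547
  solve Keq expr → x = -6.6946e-05; check Q = 4694

Direction: reverse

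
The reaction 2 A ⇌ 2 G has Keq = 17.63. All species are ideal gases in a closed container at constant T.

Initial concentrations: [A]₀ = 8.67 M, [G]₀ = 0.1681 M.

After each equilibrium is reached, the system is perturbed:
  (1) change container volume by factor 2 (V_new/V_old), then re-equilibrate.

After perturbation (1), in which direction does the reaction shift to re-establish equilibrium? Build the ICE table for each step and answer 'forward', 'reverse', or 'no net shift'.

Q₀ = 3.7592e-04 vs Keq = 17.63 ⇒ Q<K, forward
Step 1:
                  A         G
  Initial      8.67    0.1681
  Change      -6.97      6.97
  Equil         1.7     7.138
  solve Keq expr → x = 3.485; check Q = 17.63
Then change container volume by factor 2 (V_new/V_old).
Step 2:
                  A         G
  Initial      0.85     3.569
  Change          0         0
  Equil        0.85     3.569
  solve Keq expr → x = 0; check Q = 17.63

Direction: no net shift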